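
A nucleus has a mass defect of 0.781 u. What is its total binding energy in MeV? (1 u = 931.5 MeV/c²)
B.E. = Δm × 931.5 = 727.5 MeV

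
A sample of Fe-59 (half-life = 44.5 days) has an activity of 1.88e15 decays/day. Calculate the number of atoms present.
N = A/λ = 1.207e17 atoms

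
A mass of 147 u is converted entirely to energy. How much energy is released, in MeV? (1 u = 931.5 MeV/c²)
E = mc² = 1.369e5 MeV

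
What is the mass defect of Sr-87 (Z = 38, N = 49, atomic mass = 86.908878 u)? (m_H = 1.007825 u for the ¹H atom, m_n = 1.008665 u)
Δm = Z·m_H + N·m_n − M = 0.8131 u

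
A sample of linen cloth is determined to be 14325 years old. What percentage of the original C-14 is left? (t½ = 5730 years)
N/N₀ = (1/2)^(t/t½) = 0.1768 = 17.7%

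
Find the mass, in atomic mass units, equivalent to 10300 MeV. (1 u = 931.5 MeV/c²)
m = E/c² = 11.06 u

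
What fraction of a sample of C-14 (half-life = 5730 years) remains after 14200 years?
N/N₀ = (1/2)^(t/t½) = 0.1795 = 17.9%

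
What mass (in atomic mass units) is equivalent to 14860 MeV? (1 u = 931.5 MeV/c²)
m = E/c² = 15.95 u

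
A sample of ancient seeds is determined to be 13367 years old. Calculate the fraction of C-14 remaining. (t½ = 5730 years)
N/N₀ = (1/2)^(t/t½) = 0.1985 = 19.8%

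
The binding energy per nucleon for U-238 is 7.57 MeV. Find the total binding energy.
B.E. = 7.57 × 238 = 1802 MeV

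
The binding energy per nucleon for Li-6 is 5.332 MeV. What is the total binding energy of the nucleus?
B.E. = 5.332 × 6 = 31.99 MeV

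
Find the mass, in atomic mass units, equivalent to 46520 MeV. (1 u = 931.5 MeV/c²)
m = E/c² = 49.94 u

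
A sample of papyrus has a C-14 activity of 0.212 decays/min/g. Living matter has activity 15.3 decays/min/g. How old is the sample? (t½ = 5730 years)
Age = t½ × log₂(A₀/A) = 35370 years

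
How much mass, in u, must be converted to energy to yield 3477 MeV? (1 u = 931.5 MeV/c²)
m = E/c² = 3.733 u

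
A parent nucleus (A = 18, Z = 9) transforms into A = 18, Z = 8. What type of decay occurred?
ΔA = 0, ΔZ = -1 ⇒ beta-plus decay (β⁺) or electron capture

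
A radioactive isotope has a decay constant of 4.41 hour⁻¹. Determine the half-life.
t½ = ln(2)/λ = 0.1572 hours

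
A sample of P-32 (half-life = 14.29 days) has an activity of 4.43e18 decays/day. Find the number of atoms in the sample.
N = A/λ = 9.133e19 atoms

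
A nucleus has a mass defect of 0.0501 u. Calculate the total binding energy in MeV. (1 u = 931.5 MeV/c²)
B.E. = Δm × 931.5 = 46.67 MeV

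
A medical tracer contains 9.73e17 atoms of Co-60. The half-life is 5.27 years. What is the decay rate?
A = λN = 1.28e17 decays/year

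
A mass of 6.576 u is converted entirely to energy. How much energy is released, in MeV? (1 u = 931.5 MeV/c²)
E = mc² = 6126 MeV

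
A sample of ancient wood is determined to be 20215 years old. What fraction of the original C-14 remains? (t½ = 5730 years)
N/N₀ = (1/2)^(t/t½) = 0.08669 = 8.67%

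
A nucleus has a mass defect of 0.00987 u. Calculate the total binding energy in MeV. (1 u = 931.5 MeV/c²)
B.E. = Δm × 931.5 = 9.194 MeV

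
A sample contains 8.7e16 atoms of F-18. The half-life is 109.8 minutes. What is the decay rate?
A = λN = 5.492e14 decays/minute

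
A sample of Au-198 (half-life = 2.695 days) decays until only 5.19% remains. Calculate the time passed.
t = t½ × log₂(N₀/N) = 11.5 days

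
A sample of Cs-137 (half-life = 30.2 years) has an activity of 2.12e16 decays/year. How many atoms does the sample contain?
N = A/λ = 9.237e17 atoms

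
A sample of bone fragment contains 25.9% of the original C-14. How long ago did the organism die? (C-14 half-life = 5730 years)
Age = t½ × log₂(1/ratio) = 11170 years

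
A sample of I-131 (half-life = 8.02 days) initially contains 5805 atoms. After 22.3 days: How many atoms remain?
N = N₀(1/2)^(t/t½) = 844.8 atoms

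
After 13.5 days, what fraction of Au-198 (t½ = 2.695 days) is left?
N/N₀ = (1/2)^(t/t½) = 0.03105 = 3.1%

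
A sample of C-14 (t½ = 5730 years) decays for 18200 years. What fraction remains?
N/N₀ = (1/2)^(t/t½) = 0.1106 = 11.1%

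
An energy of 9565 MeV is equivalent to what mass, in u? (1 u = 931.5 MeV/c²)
m = E/c² = 10.27 u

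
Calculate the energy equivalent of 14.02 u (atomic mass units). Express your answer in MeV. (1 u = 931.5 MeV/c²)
E = mc² = 13060 MeV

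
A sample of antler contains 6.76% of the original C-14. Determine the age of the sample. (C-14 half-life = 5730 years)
Age = t½ × log₂(1/ratio) = 22270 years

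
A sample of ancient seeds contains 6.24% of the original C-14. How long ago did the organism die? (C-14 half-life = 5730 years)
Age = t½ × log₂(1/ratio) = 22930 years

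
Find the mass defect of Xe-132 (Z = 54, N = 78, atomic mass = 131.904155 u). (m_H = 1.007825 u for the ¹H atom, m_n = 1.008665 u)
Δm = Z·m_H + N·m_n − M = 1.194 u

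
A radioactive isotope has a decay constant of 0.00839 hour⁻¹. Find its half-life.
t½ = ln(2)/λ = 82.62 hours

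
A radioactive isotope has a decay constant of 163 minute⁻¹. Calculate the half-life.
t½ = ln(2)/λ = 0.004252 minutes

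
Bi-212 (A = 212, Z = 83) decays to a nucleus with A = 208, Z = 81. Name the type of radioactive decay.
ΔA = -4, ΔZ = -2 ⇒ alpha decay (α)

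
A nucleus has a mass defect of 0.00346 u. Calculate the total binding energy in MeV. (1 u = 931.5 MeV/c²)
B.E. = Δm × 931.5 = 3.223 MeV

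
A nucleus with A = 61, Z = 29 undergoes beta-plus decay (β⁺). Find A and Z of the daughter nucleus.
Daughter: A = 61, Z = 28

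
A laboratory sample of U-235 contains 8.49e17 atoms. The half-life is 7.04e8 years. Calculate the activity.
A = λN = 8.359e8 decays/year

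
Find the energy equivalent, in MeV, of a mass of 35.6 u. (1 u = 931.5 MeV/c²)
E = mc² = 33160 MeV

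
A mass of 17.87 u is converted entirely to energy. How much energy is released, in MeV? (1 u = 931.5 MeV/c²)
E = mc² = 16650 MeV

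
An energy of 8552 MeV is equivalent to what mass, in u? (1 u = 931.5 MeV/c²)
m = E/c² = 9.181 u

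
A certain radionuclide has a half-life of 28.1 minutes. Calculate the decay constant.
λ = ln(2)/t½ = 0.02467 minute⁻¹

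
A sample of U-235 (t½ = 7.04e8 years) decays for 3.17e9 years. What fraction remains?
N/N₀ = (1/2)^(t/t½) = 0.04411 = 4.41%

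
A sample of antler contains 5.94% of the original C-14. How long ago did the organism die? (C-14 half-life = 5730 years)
Age = t½ × log₂(1/ratio) = 23340 years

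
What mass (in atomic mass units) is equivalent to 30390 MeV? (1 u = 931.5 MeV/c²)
m = E/c² = 32.62 u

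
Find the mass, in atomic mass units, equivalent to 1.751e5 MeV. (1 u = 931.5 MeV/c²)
m = E/c² = 188 u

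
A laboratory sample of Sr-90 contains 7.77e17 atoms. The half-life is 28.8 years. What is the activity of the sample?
A = λN = 1.87e16 decays/year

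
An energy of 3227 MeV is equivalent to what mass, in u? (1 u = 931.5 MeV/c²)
m = E/c² = 3.464 u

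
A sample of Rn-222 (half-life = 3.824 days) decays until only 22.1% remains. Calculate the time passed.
t = t½ × log₂(N₀/N) = 8.328 days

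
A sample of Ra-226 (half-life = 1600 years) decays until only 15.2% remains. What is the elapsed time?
t = t½ × log₂(N₀/N) = 4349 years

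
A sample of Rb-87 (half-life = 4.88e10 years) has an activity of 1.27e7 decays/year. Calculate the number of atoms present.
N = A/λ = 8.941e17 atoms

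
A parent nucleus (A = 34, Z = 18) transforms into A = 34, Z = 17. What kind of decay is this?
ΔA = 0, ΔZ = -1 ⇒ beta-plus decay (β⁺) or electron capture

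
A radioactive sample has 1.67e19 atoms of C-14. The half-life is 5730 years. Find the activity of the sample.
A = λN = 2.02e15 decays/year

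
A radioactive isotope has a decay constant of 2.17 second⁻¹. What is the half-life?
t½ = ln(2)/λ = 0.3194 seconds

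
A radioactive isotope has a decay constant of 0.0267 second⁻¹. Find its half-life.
t½ = ln(2)/λ = 25.96 seconds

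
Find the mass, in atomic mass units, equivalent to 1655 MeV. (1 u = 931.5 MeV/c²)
m = E/c² = 1.777 u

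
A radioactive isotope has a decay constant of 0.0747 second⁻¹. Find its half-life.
t½ = ln(2)/λ = 9.279 seconds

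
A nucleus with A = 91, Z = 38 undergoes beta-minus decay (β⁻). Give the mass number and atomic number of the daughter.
Daughter: A = 91, Z = 39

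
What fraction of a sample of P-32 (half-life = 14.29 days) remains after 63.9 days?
N/N₀ = (1/2)^(t/t½) = 0.04507 = 4.51%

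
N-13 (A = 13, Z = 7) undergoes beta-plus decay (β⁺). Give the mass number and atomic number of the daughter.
Daughter: A = 13, Z = 6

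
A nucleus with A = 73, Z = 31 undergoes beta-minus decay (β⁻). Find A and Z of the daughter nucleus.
Daughter: A = 73, Z = 32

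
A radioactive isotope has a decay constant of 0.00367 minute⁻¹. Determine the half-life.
t½ = ln(2)/λ = 188.9 minutes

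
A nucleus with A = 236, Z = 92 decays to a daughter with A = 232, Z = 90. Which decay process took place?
ΔA = -4, ΔZ = -2 ⇒ alpha decay (α)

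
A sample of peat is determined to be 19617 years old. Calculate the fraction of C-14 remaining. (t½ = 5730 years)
N/N₀ = (1/2)^(t/t½) = 0.0932 = 9.32%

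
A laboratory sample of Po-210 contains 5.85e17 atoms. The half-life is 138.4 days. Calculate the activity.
A = λN = 2.93e15 decays/day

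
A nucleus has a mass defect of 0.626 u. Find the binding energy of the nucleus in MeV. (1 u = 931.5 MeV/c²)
B.E. = Δm × 931.5 = 583.1 MeV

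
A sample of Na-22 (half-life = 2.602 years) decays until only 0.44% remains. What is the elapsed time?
t = t½ × log₂(N₀/N) = 20.37 years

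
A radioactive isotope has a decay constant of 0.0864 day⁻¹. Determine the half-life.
t½ = ln(2)/λ = 8.023 days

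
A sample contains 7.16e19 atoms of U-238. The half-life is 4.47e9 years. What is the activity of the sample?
A = λN = 1.11e10 decays/year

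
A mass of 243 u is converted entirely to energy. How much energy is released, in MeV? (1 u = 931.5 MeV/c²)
E = mc² = 2.264e5 MeV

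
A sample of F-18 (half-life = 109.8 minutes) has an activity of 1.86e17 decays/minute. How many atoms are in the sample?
N = A/λ = 2.946e19 atoms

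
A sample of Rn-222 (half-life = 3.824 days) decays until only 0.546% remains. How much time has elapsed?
t = t½ × log₂(N₀/N) = 28.74 days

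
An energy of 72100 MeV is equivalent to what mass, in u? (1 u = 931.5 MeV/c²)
m = E/c² = 77.4 u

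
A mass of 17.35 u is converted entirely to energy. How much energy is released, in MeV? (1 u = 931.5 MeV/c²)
E = mc² = 16160 MeV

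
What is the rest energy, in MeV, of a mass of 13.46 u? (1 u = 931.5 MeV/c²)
E = mc² = 12540 MeV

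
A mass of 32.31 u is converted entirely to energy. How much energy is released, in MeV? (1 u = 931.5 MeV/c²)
E = mc² = 30100 MeV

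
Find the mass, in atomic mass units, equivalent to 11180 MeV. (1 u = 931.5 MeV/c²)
m = E/c² = 12 u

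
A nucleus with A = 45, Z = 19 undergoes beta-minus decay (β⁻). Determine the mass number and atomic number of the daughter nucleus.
Daughter: A = 45, Z = 20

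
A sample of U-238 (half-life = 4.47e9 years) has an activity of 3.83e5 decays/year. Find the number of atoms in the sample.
N = A/λ = 2.47e15 atoms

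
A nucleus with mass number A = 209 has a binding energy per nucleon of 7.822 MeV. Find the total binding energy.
B.E. = 7.822 × 209 = 1635 MeV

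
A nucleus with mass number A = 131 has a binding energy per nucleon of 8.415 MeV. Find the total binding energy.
B.E. = 8.415 × 131 = 1102 MeV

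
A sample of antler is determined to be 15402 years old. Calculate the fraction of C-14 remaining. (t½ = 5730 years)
N/N₀ = (1/2)^(t/t½) = 0.1552 = 15.5%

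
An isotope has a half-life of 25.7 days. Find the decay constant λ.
λ = ln(2)/t½ = 0.02697 day⁻¹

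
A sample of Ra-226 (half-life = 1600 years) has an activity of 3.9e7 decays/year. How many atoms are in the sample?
N = A/λ = 9.002e10 atoms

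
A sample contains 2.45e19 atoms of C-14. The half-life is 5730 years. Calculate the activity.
A = λN = 2.964e15 decays/year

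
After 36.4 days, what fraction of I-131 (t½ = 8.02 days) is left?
N/N₀ = (1/2)^(t/t½) = 0.04303 = 4.3%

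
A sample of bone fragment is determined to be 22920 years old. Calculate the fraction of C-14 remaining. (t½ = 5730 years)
N/N₀ = (1/2)^(t/t½) = 0.0625 = 6.25%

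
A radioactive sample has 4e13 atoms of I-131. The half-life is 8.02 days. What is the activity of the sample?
A = λN = 3.457e12 decays/day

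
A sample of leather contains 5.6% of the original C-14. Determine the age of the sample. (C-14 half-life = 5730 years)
Age = t½ × log₂(1/ratio) = 23830 years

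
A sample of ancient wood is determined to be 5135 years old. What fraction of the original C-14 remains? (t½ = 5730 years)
N/N₀ = (1/2)^(t/t½) = 0.5373 = 53.7%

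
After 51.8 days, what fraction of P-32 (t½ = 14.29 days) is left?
N/N₀ = (1/2)^(t/t½) = 0.08106 = 8.11%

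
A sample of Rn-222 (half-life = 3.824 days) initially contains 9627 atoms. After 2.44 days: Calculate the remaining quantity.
N = N₀(1/2)^(t/t½) = 6186 atoms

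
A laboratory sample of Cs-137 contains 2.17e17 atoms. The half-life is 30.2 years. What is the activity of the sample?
A = λN = 4.981e15 decays/year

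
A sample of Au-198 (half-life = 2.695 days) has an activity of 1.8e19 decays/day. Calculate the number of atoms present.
N = A/λ = 6.999e19 atoms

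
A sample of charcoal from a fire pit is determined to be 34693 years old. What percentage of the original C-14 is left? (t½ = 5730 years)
N/N₀ = (1/2)^(t/t½) = 0.01504 = 1.5%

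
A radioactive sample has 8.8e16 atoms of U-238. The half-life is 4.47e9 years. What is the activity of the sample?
A = λN = 1.365e7 decays/year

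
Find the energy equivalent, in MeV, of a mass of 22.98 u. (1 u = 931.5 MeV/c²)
E = mc² = 21410 MeV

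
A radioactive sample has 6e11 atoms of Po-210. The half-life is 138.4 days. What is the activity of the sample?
A = λN = 3.005e9 decays/day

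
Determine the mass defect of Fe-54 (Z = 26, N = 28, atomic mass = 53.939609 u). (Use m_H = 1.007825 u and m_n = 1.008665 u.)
Δm = Z·m_H + N·m_n − M = 0.5065 u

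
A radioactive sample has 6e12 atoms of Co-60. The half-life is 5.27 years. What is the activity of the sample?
A = λN = 7.892e11 decays/year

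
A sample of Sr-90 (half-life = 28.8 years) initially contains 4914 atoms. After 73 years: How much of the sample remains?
N = N₀(1/2)^(t/t½) = 848 atoms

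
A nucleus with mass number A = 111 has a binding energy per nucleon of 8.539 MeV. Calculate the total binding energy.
B.E. = 8.539 × 111 = 947.8 MeV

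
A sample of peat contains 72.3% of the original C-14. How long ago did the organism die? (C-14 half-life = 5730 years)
Age = t½ × log₂(1/ratio) = 2681 years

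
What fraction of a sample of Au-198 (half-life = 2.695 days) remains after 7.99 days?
N/N₀ = (1/2)^(t/t½) = 0.1281 = 12.8%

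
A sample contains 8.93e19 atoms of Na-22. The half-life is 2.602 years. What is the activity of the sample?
A = λN = 2.379e19 decays/year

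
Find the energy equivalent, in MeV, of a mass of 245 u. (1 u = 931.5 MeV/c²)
E = mc² = 2.282e5 MeV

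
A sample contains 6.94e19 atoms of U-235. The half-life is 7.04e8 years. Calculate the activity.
A = λN = 6.833e10 decays/year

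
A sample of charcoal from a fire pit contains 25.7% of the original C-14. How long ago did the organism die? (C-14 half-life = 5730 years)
Age = t½ × log₂(1/ratio) = 11230 years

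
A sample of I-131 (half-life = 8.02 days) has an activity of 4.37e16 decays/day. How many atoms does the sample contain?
N = A/λ = 5.056e17 atoms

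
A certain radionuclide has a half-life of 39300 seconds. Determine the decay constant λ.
λ = ln(2)/t½ = 1.764e-5 second⁻¹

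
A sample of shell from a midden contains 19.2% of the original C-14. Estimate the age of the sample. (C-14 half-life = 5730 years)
Age = t½ × log₂(1/ratio) = 13640 years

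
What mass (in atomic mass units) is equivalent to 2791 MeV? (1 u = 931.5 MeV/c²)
m = E/c² = 2.996 u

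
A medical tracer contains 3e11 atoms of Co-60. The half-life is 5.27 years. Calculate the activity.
A = λN = 3.946e10 decays/year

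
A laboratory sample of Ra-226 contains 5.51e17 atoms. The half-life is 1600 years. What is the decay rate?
A = λN = 2.387e14 decays/year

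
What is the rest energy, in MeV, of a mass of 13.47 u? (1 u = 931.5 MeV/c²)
E = mc² = 12550 MeV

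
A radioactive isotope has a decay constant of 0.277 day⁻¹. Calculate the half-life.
t½ = ln(2)/λ = 2.502 days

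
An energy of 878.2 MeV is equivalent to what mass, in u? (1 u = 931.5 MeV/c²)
m = E/c² = 0.9428 u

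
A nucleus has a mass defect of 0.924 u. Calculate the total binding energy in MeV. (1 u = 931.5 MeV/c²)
B.E. = Δm × 931.5 = 860.7 MeV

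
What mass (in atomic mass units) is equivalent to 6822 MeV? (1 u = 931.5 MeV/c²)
m = E/c² = 7.324 u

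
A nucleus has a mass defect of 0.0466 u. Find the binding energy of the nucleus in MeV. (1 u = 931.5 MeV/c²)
B.E. = Δm × 931.5 = 43.41 MeV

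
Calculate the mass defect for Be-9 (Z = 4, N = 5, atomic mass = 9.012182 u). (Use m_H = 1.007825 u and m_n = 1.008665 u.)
Δm = Z·m_H + N·m_n − M = 0.06244 u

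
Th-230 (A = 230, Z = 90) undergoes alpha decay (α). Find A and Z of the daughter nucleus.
Daughter: A = 226, Z = 88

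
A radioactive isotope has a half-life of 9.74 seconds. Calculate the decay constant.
λ = ln(2)/t½ = 0.07117 second⁻¹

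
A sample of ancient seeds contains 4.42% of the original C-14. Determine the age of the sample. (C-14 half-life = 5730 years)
Age = t½ × log₂(1/ratio) = 25780 years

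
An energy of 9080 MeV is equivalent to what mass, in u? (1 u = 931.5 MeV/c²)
m = E/c² = 9.748 u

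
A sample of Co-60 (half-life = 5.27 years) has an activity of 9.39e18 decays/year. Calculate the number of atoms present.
N = A/λ = 7.139e19 atoms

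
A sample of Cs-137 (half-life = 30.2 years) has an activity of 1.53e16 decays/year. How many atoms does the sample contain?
N = A/λ = 6.666e17 atoms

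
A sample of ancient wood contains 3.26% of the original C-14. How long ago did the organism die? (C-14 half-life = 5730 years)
Age = t½ × log₂(1/ratio) = 28300 years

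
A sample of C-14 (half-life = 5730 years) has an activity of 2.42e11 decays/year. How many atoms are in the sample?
N = A/λ = 2.001e15 atoms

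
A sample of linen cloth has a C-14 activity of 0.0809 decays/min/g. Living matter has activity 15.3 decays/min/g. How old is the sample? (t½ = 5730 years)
Age = t½ × log₂(A₀/A) = 43340 years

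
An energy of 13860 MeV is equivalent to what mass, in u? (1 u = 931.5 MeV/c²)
m = E/c² = 14.88 u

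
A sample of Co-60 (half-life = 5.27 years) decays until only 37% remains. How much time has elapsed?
t = t½ × log₂(N₀/N) = 7.559 years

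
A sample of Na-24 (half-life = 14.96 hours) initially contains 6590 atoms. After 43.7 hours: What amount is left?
N = N₀(1/2)^(t/t½) = 870 atoms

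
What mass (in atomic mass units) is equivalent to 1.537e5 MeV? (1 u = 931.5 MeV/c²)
m = E/c² = 165 u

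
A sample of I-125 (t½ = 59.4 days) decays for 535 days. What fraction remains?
N/N₀ = (1/2)^(t/t½) = 0.001944 = 0.194%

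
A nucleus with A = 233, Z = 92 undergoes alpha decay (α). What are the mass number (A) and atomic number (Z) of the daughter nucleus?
Daughter: A = 229, Z = 90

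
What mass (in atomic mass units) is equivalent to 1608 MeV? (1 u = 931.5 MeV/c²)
m = E/c² = 1.726 u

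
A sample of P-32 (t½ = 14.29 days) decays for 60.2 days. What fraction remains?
N/N₀ = (1/2)^(t/t½) = 0.05393 = 5.39%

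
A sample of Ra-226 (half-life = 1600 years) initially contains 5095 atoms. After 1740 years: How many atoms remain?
N = N₀(1/2)^(t/t½) = 2398 atoms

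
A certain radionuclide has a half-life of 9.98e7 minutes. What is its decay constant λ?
λ = ln(2)/t½ = 6.945e-9 minute⁻¹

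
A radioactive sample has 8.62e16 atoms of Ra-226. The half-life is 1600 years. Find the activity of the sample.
A = λN = 3.734e13 decays/year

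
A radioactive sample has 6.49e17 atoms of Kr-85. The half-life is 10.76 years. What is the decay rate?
A = λN = 4.181e16 decays/year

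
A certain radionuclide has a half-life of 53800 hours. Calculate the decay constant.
λ = ln(2)/t½ = 1.288e-5 hour⁻¹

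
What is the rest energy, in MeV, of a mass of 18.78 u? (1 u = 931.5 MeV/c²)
E = mc² = 17490 MeV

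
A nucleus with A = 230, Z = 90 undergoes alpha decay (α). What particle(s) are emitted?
α particle = ⁴₂He (2 protons + 2 neutrons)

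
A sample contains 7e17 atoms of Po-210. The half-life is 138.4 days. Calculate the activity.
A = λN = 3.506e15 decays/day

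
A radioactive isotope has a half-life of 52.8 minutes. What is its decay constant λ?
λ = ln(2)/t½ = 0.01313 minute⁻¹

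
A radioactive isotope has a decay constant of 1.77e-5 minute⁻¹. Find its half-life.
t½ = ln(2)/λ = 39160 minutes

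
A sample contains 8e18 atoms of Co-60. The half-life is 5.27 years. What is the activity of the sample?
A = λN = 1.052e18 decays/year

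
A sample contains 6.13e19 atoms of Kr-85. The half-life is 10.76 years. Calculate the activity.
A = λN = 3.949e18 decays/year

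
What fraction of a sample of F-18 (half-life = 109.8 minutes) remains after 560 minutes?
N/N₀ = (1/2)^(t/t½) = 0.02915 = 2.92%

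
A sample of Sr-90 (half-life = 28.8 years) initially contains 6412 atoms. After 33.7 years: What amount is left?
N = N₀(1/2)^(t/t½) = 2849 atoms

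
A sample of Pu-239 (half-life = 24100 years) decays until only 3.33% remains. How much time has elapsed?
t = t½ × log₂(N₀/N) = 1.183e5 years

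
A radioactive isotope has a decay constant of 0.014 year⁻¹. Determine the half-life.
t½ = ln(2)/λ = 49.51 years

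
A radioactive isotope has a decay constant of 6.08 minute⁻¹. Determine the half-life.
t½ = ln(2)/λ = 0.114 minutes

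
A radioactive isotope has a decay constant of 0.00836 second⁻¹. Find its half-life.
t½ = ln(2)/λ = 82.91 seconds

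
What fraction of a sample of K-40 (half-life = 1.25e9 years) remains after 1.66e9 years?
N/N₀ = (1/2)^(t/t½) = 0.3983 = 39.8%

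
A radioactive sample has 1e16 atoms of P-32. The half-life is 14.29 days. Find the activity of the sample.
A = λN = 4.851e14 decays/day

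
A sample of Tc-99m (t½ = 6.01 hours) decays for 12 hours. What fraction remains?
N/N₀ = (1/2)^(t/t½) = 0.2506 = 25.1%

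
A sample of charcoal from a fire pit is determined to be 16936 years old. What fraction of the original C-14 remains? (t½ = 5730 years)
N/N₀ = (1/2)^(t/t½) = 0.1289 = 12.9%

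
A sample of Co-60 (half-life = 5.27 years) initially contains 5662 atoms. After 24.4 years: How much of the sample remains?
N = N₀(1/2)^(t/t½) = 228.7 atoms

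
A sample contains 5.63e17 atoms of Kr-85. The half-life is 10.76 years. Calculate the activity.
A = λN = 3.627e16 decays/year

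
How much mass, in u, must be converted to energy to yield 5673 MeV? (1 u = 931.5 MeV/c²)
m = E/c² = 6.09 u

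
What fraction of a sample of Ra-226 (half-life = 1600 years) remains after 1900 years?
N/N₀ = (1/2)^(t/t½) = 0.4391 = 43.9%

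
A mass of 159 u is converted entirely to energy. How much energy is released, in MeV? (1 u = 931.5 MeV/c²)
E = mc² = 1.481e5 MeV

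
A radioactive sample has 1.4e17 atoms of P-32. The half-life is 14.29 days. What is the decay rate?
A = λN = 6.791e15 decays/day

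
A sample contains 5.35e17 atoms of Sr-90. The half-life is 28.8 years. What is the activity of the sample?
A = λN = 1.288e16 decays/year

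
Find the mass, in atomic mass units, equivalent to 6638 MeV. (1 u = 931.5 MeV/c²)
m = E/c² = 7.126 u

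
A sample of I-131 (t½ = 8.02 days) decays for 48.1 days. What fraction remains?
N/N₀ = (1/2)^(t/t½) = 0.01565 = 1.57%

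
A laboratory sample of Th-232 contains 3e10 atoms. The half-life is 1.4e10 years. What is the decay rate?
A = λN = 1.485 decays/year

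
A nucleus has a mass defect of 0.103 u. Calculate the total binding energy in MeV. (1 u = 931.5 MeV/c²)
B.E. = Δm × 931.5 = 95.94 MeV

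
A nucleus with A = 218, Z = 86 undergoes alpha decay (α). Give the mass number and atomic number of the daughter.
Daughter: A = 214, Z = 84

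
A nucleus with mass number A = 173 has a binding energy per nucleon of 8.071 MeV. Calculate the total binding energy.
B.E. = 8.071 × 173 = 1396 MeV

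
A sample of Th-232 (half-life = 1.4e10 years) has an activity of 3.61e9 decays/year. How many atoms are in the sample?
N = A/λ = 7.291e19 atoms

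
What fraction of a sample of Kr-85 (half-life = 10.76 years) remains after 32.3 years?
N/N₀ = (1/2)^(t/t½) = 0.1248 = 12.5%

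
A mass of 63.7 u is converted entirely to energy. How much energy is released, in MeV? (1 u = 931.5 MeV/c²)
E = mc² = 59340 MeV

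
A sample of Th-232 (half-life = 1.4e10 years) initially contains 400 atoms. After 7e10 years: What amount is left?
N = N₀(1/2)^(t/t½) = 12.5 atoms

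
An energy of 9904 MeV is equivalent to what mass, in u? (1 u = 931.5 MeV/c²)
m = E/c² = 10.63 u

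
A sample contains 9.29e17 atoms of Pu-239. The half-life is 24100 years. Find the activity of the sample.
A = λN = 2.672e13 decays/year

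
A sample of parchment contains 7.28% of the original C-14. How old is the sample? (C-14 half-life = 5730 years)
Age = t½ × log₂(1/ratio) = 21660 years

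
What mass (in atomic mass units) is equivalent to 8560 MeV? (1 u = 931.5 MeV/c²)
m = E/c² = 9.189 u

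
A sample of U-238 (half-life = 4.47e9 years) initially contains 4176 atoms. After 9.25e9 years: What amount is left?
N = N₀(1/2)^(t/t½) = 995 atoms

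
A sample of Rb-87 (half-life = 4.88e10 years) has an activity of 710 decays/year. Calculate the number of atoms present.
N = A/λ = 4.999e13 atoms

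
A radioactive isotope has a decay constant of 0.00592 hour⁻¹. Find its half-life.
t½ = ln(2)/λ = 117.1 hours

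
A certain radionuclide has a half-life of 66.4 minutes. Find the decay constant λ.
λ = ln(2)/t½ = 0.01044 minute⁻¹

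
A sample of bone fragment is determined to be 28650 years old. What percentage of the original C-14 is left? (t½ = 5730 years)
N/N₀ = (1/2)^(t/t½) = 0.03125 = 3.12%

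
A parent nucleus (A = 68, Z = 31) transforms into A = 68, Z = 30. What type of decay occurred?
ΔA = 0, ΔZ = -1 ⇒ beta-plus decay (β⁺) or electron capture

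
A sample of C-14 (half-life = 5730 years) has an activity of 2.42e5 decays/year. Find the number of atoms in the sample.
N = A/λ = 2.001e9 atoms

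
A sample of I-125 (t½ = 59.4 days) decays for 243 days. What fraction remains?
N/N₀ = (1/2)^(t/t½) = 0.05868 = 5.87%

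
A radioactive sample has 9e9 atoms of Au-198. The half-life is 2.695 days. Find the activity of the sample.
A = λN = 2.315e9 decays/day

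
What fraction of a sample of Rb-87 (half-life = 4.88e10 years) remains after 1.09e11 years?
N/N₀ = (1/2)^(t/t½) = 0.2126 = 21.3%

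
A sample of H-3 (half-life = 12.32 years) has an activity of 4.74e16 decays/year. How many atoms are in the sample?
N = A/λ = 8.425e17 atoms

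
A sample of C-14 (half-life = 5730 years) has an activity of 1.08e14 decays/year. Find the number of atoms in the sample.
N = A/λ = 8.928e17 atoms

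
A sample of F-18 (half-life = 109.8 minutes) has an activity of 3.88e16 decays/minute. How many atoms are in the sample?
N = A/λ = 6.146e18 atoms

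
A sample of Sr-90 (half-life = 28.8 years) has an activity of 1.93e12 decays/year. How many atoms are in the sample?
N = A/λ = 8.019e13 atoms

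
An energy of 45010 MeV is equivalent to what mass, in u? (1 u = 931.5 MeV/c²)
m = E/c² = 48.32 u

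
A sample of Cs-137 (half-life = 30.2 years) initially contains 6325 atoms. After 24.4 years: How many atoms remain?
N = N₀(1/2)^(t/t½) = 3613 atoms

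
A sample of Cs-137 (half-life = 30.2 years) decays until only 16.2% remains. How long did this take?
t = t½ × log₂(N₀/N) = 79.3 years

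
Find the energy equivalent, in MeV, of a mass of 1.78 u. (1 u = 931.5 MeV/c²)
E = mc² = 1658 MeV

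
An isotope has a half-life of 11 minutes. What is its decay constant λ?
λ = ln(2)/t½ = 0.06301 minute⁻¹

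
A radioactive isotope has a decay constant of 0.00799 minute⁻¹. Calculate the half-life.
t½ = ln(2)/λ = 86.75 minutes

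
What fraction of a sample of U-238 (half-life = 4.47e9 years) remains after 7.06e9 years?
N/N₀ = (1/2)^(t/t½) = 0.3346 = 33.5%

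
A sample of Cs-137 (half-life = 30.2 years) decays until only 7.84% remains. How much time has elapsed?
t = t½ × log₂(N₀/N) = 110.9 years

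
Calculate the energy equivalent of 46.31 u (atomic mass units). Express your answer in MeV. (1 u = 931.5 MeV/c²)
E = mc² = 43140 MeV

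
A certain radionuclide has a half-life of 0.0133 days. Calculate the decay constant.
λ = ln(2)/t½ = 52.12 day⁻¹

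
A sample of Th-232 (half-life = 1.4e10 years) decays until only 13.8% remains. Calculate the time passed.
t = t½ × log₂(N₀/N) = 4e10 years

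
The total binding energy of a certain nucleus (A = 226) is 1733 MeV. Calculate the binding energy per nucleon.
B.E./A = 1733/226 = 7.668 MeV/nucleon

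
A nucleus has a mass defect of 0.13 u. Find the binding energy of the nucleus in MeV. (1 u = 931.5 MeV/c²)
B.E. = Δm × 931.5 = 121.1 MeV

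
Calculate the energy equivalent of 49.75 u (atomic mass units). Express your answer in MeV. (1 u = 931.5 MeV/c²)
E = mc² = 46340 MeV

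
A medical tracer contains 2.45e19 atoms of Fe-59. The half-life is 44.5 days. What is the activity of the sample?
A = λN = 3.816e17 decays/day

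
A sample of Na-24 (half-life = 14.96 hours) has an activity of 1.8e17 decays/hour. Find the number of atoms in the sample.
N = A/λ = 3.885e18 atoms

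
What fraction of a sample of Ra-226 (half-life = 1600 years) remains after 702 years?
N/N₀ = (1/2)^(t/t½) = 0.7378 = 73.8%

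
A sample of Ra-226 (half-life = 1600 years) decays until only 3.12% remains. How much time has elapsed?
t = t½ × log₂(N₀/N) = 8004 years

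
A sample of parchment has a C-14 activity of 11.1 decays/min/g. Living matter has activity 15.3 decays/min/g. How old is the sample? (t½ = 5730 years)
Age = t½ × log₂(A₀/A) = 2653 years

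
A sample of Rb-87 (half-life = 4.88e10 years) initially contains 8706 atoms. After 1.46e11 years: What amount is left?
N = N₀(1/2)^(t/t½) = 1094 atoms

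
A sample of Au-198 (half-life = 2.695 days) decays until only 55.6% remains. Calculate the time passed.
t = t½ × log₂(N₀/N) = 2.282 days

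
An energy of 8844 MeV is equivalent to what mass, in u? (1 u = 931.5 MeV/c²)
m = E/c² = 9.494 u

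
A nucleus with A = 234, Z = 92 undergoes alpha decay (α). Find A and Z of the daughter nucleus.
Daughter: A = 230, Z = 90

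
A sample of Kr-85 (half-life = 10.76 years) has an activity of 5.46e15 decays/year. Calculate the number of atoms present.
N = A/λ = 8.476e16 atoms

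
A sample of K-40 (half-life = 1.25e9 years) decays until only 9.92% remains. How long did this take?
t = t½ × log₂(N₀/N) = 4.167e9 years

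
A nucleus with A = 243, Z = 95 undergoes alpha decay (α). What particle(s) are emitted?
α particle = ⁴₂He (2 protons + 2 neutrons)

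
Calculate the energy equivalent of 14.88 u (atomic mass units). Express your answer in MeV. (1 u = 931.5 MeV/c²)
E = mc² = 13860 MeV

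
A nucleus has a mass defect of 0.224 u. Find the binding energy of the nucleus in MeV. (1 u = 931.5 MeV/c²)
B.E. = Δm × 931.5 = 208.7 MeV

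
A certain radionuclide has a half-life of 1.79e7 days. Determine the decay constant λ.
λ = ln(2)/t½ = 3.872e-8 day⁻¹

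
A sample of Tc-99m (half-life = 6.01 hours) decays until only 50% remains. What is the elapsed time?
t = t½ × log₂(N₀/N) = 6.01 hours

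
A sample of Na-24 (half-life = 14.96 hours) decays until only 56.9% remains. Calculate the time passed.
t = t½ × log₂(N₀/N) = 12.17 hours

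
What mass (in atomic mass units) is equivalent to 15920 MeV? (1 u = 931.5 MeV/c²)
m = E/c² = 17.09 u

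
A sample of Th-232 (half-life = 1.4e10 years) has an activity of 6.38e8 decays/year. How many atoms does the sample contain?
N = A/λ = 1.289e19 atoms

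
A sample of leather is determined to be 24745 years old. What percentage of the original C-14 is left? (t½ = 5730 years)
N/N₀ = (1/2)^(t/t½) = 0.05012 = 5.01%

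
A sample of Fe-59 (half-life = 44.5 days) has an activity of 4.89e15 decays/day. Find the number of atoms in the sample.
N = A/λ = 3.139e17 atoms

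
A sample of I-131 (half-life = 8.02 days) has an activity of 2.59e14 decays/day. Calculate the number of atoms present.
N = A/λ = 2.997e15 atoms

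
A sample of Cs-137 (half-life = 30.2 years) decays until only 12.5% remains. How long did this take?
t = t½ × log₂(N₀/N) = 90.6 years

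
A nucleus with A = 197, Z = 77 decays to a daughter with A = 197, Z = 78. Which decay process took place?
ΔA = 0, ΔZ = +1 ⇒ beta-minus decay (β⁻)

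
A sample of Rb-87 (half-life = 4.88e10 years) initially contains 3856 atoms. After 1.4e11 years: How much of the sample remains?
N = N₀(1/2)^(t/t½) = 527.9 atoms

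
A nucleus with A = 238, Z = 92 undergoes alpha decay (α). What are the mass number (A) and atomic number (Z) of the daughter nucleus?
Daughter: A = 234, Z = 90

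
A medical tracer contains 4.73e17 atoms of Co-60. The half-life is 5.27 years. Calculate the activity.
A = λN = 6.221e16 decays/year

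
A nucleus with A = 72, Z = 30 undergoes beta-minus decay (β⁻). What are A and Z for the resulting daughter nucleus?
Daughter: A = 72, Z = 31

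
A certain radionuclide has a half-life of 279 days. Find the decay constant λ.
λ = ln(2)/t½ = 0.002484 day⁻¹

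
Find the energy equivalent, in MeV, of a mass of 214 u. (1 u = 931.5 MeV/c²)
E = mc² = 1.993e5 MeV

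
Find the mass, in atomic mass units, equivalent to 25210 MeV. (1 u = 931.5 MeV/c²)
m = E/c² = 27.06 u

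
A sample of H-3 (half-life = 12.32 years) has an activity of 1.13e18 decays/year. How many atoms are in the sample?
N = A/λ = 2.008e19 atoms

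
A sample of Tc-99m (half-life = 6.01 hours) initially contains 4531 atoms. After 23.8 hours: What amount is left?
N = N₀(1/2)^(t/t½) = 291.1 atoms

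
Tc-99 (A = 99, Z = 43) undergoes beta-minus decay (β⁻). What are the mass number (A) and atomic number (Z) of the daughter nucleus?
Daughter: A = 99, Z = 44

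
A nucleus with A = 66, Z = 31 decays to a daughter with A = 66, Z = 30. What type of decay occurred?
ΔA = 0, ΔZ = -1 ⇒ beta-plus decay (β⁺) or electron capture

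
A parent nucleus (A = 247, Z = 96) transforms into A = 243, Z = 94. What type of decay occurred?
ΔA = -4, ΔZ = -2 ⇒ alpha decay (α)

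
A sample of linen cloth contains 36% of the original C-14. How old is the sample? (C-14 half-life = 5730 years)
Age = t½ × log₂(1/ratio) = 8446 years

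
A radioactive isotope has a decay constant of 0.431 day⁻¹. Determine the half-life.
t½ = ln(2)/λ = 1.608 days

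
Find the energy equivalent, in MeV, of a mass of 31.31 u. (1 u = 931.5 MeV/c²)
E = mc² = 29170 MeV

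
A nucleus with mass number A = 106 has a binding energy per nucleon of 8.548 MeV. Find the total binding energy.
B.E. = 8.548 × 106 = 906.1 MeV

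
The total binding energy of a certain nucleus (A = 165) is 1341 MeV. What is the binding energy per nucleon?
B.E./A = 1341/165 = 8.127 MeV/nucleon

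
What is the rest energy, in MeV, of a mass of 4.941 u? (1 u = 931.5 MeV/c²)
E = mc² = 4603 MeV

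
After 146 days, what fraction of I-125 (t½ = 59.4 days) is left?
N/N₀ = (1/2)^(t/t½) = 0.182 = 18.2%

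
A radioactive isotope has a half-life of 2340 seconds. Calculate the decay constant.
λ = ln(2)/t½ = 2.962e-4 second⁻¹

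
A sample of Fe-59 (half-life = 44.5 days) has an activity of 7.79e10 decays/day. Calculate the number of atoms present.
N = A/λ = 5.001e12 atoms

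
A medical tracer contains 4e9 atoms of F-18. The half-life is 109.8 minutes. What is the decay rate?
A = λN = 2.525e7 decays/minute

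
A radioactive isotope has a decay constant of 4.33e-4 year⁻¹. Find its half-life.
t½ = ln(2)/λ = 1601 years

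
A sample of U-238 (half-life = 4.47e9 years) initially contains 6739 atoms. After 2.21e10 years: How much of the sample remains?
N = N₀(1/2)^(t/t½) = 218.9 atoms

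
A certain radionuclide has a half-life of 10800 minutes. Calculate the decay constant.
λ = ln(2)/t½ = 6.418e-5 minute⁻¹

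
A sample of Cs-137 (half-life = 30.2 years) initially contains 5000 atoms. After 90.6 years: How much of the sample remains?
N = N₀(1/2)^(t/t½) = 625 atoms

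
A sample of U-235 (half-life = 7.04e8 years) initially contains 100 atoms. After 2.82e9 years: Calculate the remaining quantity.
N = N₀(1/2)^(t/t½) = 6.225 atoms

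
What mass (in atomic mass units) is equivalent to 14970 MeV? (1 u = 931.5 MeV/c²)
m = E/c² = 16.07 u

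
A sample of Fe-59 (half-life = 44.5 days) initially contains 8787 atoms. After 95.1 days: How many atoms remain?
N = N₀(1/2)^(t/t½) = 1998 atoms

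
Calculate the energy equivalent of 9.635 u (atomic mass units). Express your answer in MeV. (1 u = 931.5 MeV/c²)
E = mc² = 8975 MeV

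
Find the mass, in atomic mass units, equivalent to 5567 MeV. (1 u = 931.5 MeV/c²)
m = E/c² = 5.976 u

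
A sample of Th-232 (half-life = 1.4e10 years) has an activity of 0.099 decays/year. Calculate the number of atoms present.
N = A/λ = 2e9 atoms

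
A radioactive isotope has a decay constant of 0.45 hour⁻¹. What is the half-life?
t½ = ln(2)/λ = 1.54 hours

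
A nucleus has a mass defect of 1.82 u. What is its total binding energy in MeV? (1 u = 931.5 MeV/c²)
B.E. = Δm × 931.5 = 1695 MeV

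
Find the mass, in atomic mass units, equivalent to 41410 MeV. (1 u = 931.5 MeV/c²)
m = E/c² = 44.46 u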